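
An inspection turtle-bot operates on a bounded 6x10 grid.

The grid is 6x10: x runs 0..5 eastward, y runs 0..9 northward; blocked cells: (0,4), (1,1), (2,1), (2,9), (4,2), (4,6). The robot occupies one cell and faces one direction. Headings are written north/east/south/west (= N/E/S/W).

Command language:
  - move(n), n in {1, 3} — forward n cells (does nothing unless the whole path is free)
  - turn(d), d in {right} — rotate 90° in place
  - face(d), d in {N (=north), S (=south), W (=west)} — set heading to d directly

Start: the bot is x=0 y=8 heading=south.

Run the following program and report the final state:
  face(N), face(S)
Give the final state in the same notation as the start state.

from: x=0 y=8 heading=south
1. face(N) → x=0 y=8 heading=north
2. face(S) → x=0 y=8 heading=south

x=0 y=8 heading=south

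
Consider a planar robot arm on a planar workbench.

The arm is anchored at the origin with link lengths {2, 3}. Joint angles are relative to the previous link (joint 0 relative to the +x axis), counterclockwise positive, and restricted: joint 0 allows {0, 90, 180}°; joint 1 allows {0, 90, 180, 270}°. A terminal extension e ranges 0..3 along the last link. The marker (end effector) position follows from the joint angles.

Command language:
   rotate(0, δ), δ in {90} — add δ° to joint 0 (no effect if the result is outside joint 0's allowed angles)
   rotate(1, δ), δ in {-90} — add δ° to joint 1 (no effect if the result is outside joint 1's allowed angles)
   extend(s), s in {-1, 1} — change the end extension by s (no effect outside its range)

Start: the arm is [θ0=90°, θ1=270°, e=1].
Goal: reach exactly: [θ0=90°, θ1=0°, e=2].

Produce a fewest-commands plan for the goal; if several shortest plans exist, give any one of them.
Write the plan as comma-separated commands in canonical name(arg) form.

rotate(1, -90), rotate(1, -90), rotate(1, -90), extend(1)

t0: [θ0=90°, θ1=270°, e=1]
1. rotate(1, -90) → [θ0=90°, θ1=180°, e=1]
2. rotate(1, -90) → [θ0=90°, θ1=90°, e=1]
3. rotate(1, -90) → [θ0=90°, θ1=0°, e=1]
4. extend(1) → [θ0=90°, θ1=0°, e=2]
nothing shorter than 4 reaches the goal.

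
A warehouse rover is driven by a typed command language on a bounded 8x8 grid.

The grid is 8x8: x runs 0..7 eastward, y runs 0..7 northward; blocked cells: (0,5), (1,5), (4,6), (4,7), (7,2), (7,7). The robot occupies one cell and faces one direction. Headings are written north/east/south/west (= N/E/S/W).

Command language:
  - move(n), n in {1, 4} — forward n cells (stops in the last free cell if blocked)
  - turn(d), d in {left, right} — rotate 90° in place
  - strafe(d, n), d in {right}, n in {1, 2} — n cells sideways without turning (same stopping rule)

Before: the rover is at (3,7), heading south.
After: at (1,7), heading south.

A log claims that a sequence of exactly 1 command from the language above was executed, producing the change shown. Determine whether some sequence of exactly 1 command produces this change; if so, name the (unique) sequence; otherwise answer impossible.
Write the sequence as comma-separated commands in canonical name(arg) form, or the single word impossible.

strafe(right, 2)

key: heading stays S — the single command does not turn
from: at (3,7), heading south
t=1 strafe(right, 2) ⇒ at (1,7), heading south
uniquely the one of 6 1-step routes that fits.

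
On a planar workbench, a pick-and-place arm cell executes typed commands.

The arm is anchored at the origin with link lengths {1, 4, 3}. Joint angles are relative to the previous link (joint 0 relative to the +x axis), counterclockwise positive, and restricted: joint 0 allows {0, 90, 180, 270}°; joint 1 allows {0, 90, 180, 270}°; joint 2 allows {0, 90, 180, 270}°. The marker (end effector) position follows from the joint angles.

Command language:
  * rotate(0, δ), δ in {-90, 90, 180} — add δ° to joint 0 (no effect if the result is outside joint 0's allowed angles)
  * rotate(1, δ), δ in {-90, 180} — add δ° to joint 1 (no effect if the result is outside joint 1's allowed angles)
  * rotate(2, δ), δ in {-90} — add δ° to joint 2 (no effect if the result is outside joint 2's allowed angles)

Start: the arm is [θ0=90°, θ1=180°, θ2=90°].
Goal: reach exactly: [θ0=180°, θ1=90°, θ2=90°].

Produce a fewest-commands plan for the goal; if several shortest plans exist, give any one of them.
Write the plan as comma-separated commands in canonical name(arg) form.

t0: [θ0=90°, θ1=180°, θ2=90°]
[1] after rotate(1, -90): [θ0=90°, θ1=90°, θ2=90°]
[2] after rotate(0, 90): [θ0=180°, θ1=90°, θ2=90°]
shorter routes all fall short; 2 is best.

rotate(1, -90), rotate(0, 90)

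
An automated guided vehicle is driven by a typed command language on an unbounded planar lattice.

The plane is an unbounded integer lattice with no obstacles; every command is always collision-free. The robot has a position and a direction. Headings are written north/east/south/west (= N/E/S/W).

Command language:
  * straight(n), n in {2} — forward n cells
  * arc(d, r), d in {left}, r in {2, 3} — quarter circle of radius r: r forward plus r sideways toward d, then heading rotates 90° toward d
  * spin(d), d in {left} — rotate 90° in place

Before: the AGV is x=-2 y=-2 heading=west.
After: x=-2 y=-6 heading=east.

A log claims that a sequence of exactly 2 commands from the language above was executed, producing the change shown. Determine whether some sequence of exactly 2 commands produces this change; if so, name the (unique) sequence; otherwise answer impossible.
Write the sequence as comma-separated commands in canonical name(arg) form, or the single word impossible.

arc(left, 2), arc(left, 2)

key: cell and facing (now E) both changed — the 2 commands mix motion and turning
initial: x=-2 y=-2 heading=west
t=1 arc(left, 2) ⇒ x=-4 y=-4 heading=south
t=2 arc(left, 2) ⇒ x=-2 y=-6 heading=east
uniquely the one of 16 2-step routes that fits.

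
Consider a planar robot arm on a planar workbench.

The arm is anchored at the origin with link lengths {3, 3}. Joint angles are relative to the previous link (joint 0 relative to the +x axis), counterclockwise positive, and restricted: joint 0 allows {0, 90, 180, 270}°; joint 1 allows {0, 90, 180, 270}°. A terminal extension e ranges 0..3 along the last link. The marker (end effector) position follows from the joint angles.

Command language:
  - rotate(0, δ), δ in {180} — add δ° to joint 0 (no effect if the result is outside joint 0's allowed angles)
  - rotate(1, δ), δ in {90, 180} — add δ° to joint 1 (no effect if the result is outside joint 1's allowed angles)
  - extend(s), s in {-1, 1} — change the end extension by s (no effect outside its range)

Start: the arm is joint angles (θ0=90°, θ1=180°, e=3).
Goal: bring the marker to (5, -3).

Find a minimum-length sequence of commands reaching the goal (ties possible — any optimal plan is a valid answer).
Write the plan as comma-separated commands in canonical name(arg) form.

rotate(0, 180), rotate(1, 90), extend(-1), rotate(1, 180)

from: joint angles (θ0=90°, θ1=180°, e=3)
[1] after rotate(0, 180): joint angles (θ0=270°, θ1=180°, e=3)
[2] after rotate(1, 90): joint angles (θ0=270°, θ1=270°, e=3)
[3] after extend(-1): joint angles (θ0=270°, θ1=270°, e=2)
[4] after rotate(1, 180): joint angles (θ0=270°, θ1=90°, e=2)
nothing shorter than 4 reaches the goal.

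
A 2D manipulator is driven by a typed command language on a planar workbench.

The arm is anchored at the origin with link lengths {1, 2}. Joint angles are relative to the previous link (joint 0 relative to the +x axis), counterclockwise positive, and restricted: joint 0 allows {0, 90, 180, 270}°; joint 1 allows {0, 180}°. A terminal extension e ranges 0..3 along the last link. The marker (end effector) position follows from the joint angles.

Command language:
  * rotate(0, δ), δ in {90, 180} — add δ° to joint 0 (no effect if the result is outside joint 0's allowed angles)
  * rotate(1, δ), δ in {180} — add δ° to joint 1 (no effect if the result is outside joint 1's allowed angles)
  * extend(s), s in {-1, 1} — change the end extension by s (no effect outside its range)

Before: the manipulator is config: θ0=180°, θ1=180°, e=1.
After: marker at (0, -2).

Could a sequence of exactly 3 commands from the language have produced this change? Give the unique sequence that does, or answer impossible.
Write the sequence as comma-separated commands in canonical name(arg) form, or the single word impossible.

rotate(0, 90), rotate(0, 90), rotate(0, 90)

t0: config: θ0=180°, θ1=180°, e=1
t=1 rotate(0, 90) ⇒ config: θ0=270°, θ1=180°, e=1
t=2 rotate(0, 90) ⇒ config: θ0=0°, θ1=180°, e=1
t=3 rotate(0, 90) ⇒ config: θ0=90°, θ1=180°, e=1
uniquely the one of 125 3-step routes that fits.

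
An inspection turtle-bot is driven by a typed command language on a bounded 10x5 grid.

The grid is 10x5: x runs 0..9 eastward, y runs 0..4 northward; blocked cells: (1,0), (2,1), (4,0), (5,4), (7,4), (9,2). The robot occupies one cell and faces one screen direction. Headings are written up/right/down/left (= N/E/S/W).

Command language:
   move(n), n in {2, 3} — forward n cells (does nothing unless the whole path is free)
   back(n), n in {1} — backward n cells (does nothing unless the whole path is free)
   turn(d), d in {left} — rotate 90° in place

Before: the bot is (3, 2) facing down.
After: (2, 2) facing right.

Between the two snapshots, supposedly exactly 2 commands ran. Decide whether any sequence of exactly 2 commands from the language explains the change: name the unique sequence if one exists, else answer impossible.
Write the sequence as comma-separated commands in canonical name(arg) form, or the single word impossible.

turn(left), back(1)

key: cell and facing (now E) both changed — the 2 commands mix motion and turning
t0: (3, 2) facing down
t=1 turn(left) ⇒ (3, 2) facing right
t=2 back(1) ⇒ (2, 2) facing right
no other 2-command option fits: unique.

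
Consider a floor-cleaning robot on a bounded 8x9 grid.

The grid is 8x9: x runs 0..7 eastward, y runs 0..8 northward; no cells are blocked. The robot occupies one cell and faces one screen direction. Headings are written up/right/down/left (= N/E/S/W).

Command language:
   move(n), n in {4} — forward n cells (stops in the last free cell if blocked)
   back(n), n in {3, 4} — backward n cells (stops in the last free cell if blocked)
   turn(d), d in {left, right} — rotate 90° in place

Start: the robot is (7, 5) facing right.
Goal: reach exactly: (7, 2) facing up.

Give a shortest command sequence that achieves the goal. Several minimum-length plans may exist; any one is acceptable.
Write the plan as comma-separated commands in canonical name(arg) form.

initial: (7, 5) facing right
1. turn(left) → (7, 5) facing up
2. back(3) → (7, 2) facing up
no 1-step plan works, so 2 is optimal.

turn(left), back(3)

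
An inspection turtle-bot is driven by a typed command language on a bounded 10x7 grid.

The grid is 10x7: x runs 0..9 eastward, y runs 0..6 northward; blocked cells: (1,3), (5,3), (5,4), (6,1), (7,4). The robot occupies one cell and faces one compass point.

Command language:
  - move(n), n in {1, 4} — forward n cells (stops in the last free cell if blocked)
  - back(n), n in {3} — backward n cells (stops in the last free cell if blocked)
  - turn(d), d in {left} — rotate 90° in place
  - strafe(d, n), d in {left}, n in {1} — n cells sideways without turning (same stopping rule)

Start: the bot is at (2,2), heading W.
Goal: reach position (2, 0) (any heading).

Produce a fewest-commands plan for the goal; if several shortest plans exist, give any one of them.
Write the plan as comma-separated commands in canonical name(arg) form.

t0: at (2,2), heading W
1. turn(left) → at (2,2), heading S
2. move(4) → at (2,0), heading S
minimal: 2 command(s), checked below 2.

turn(left), move(4)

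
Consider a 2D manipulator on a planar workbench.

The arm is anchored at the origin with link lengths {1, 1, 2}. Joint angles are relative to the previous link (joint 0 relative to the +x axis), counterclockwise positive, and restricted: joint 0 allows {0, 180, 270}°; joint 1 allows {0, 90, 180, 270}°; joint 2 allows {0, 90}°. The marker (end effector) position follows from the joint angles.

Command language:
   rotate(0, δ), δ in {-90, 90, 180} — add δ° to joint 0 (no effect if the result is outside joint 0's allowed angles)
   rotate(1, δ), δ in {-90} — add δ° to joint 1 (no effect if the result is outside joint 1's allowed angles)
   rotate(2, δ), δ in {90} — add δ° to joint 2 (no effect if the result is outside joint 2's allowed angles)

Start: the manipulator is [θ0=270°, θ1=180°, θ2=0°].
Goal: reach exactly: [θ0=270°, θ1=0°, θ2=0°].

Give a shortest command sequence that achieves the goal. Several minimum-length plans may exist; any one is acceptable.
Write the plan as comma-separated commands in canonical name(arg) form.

from: [θ0=270°, θ1=180°, θ2=0°]
step 1 (rotate(1, -90)): [θ0=270°, θ1=90°, θ2=0°]
step 2 (rotate(1, -90)): [θ0=270°, θ1=0°, θ2=0°]
minimal: 2 command(s), checked below 2.

rotate(1, -90), rotate(1, -90)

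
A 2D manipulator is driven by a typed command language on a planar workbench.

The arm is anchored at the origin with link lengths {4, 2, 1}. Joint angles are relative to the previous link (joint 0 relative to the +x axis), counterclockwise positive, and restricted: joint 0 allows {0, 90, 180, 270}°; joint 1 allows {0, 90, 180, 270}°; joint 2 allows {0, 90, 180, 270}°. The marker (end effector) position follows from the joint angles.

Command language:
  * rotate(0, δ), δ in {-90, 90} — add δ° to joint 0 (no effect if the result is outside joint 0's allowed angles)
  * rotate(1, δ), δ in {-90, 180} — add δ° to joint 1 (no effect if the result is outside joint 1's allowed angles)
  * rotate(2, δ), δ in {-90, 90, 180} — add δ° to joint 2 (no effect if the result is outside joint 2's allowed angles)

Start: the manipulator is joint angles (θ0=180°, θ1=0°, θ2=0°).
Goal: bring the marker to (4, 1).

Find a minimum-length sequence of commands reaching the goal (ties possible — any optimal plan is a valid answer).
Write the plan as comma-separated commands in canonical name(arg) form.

rotate(0, 90), rotate(0, 90), rotate(1, -90), rotate(1, 180), rotate(2, 180)

t0: joint angles (θ0=180°, θ1=0°, θ2=0°)
t=1 rotate(0, 90) ⇒ joint angles (θ0=270°, θ1=0°, θ2=0°)
t=2 rotate(0, 90) ⇒ joint angles (θ0=0°, θ1=0°, θ2=0°)
t=3 rotate(1, -90) ⇒ joint angles (θ0=0°, θ1=270°, θ2=0°)
t=4 rotate(1, 180) ⇒ joint angles (θ0=0°, θ1=90°, θ2=0°)
t=5 rotate(2, 180) ⇒ joint angles (θ0=0°, θ1=90°, θ2=180°)
minimal: 5 command(s), checked below 5.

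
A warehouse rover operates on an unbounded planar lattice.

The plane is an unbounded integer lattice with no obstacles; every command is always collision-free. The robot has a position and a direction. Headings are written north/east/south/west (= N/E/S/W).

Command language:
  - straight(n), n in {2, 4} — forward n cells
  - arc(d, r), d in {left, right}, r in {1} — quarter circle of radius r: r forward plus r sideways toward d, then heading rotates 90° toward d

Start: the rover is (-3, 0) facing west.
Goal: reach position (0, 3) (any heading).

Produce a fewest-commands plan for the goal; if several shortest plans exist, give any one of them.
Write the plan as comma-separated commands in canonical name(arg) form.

arc(right, 1), arc(right, 1), straight(2), arc(left, 1)

start: (-3, 0) facing west
step 1 (arc(right, 1)): (-4, 1) facing north
step 2 (arc(right, 1)): (-3, 2) facing east
step 3 (straight(2)): (-1, 2) facing east
step 4 (arc(left, 1)): (0, 3) facing north
no 3-step plan works, so 4 is optimal.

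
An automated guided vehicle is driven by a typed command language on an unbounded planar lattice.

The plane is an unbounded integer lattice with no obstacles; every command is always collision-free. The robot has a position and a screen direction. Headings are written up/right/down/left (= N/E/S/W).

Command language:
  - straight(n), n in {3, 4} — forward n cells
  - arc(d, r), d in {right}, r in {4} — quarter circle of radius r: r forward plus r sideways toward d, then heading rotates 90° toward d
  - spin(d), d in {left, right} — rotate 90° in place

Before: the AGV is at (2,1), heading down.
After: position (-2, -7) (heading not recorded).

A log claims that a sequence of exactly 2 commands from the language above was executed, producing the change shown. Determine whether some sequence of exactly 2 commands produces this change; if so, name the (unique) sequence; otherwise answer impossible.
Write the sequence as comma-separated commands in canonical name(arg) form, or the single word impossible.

straight(4), arc(right, 4)

key: running arc(right, 4) before straight(4) would end elsewhere — order is forced
from: at (2,1), heading down
t=1 straight(4) ⇒ at (2,-3), heading down
t=2 arc(right, 4) ⇒ at (-2,-7), heading left
all 25 alternatives checked — unique.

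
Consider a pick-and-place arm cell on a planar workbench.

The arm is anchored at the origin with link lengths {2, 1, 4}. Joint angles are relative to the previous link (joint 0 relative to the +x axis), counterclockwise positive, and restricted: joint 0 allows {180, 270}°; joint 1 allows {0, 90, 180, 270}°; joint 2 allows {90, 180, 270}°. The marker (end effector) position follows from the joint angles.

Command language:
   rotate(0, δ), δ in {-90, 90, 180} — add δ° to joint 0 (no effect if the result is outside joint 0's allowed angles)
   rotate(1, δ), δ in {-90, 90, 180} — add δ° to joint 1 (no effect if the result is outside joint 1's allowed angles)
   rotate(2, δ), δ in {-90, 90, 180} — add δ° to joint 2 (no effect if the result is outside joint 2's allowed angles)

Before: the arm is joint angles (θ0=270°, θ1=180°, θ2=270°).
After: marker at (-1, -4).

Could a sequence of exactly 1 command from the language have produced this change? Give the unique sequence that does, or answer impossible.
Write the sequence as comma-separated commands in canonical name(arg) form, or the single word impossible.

rotate(0, -90)

t0: joint angles (θ0=270°, θ1=180°, θ2=270°)
step 1 (rotate(0, -90)): joint angles (θ0=180°, θ1=180°, θ2=270°)
no other 1-command option fits: unique.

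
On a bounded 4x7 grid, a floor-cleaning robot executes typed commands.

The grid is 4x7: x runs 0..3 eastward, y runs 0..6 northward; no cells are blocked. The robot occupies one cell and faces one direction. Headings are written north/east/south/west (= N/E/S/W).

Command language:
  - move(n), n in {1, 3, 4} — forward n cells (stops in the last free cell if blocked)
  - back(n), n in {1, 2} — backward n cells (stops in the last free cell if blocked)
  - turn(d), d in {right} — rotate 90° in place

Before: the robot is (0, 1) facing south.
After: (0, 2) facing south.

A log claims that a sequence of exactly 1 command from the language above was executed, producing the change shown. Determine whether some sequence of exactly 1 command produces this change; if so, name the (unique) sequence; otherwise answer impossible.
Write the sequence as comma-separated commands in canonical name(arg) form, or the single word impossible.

key: still facing S — the one step turns nothing
t0: (0, 1) facing south
t=1 back(1) ⇒ (0, 2) facing south
uniquely the one of 6 1-step routes that fits.

back(1)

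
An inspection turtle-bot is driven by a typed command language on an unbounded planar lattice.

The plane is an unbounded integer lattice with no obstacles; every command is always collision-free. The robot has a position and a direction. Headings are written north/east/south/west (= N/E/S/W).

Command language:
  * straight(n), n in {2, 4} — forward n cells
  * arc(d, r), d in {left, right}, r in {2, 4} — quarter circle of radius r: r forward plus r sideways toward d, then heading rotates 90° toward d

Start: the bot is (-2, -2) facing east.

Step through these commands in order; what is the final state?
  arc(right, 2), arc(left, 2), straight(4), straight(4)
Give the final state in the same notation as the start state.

from: (-2, -2) facing east
t=1 arc(right, 2) ⇒ (0, -4) facing south
t=2 arc(left, 2) ⇒ (2, -6) facing east
t=3 straight(4) ⇒ (6, -6) facing east
t=4 straight(4) ⇒ (10, -6) facing east

(10, -6) facing east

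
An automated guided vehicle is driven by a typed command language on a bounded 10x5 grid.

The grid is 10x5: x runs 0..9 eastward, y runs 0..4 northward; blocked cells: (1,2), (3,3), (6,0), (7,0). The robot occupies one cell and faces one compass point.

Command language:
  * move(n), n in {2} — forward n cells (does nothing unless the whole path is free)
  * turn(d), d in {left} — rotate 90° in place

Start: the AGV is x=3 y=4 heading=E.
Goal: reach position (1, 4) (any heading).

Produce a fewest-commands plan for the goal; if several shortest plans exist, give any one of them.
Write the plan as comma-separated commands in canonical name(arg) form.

t0: x=3 y=4 heading=E
[1] after turn(left): x=3 y=4 heading=N
[2] after turn(left): x=3 y=4 heading=W
[3] after move(2): x=1 y=4 heading=W
minimal: 3 command(s), checked below 3.

turn(left), turn(left), move(2)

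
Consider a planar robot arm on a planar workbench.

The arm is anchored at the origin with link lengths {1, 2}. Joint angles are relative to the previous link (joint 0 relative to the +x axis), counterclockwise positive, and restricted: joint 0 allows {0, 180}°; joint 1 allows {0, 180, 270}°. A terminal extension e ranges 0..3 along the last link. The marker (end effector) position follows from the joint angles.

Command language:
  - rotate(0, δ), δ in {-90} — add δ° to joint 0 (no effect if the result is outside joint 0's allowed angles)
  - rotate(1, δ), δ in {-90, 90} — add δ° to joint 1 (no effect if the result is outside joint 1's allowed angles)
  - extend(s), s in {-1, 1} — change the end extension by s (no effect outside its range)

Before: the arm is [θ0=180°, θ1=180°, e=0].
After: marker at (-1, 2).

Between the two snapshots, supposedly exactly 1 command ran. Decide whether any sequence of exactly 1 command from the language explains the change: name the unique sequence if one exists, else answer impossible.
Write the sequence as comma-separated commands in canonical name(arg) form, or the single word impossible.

rotate(1, 90)

initial: [θ0=180°, θ1=180°, e=0]
step 1 (rotate(1, 90)): [θ0=180°, θ1=270°, e=0]
uniquely the one of 5 1-step routes that fits.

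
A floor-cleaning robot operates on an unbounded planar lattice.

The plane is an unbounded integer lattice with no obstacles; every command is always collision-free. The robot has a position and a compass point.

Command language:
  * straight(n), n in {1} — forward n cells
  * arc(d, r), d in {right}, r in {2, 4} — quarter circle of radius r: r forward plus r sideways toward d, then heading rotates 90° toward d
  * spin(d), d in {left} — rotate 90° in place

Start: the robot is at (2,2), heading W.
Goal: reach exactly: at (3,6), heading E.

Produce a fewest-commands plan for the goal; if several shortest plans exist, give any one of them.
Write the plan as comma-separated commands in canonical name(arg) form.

start: at (2,2), heading W
[1] after arc(right, 2): at (0,4), heading N
[2] after arc(right, 2): at (2,6), heading E
[3] after straight(1): at (3,6), heading E
no 2-step plan works, so 3 is optimal.

arc(right, 2), arc(right, 2), straight(1)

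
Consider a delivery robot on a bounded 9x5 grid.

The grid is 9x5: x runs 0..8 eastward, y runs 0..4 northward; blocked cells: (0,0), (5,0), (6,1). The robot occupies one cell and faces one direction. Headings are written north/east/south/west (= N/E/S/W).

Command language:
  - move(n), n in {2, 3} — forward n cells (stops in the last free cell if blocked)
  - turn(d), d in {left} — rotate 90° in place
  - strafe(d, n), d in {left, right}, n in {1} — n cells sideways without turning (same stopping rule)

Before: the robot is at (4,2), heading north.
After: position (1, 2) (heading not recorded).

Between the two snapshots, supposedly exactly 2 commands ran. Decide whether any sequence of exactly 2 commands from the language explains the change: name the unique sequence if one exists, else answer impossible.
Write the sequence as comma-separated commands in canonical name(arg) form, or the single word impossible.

turn(left), move(3)

key: order matters: swapping turn(left) and move(3) lands elsewhere
begin: at (4,2), heading north
1. turn(left) → at (4,2), heading west
2. move(3) → at (1,2), heading west
no other 2-command option fits: unique.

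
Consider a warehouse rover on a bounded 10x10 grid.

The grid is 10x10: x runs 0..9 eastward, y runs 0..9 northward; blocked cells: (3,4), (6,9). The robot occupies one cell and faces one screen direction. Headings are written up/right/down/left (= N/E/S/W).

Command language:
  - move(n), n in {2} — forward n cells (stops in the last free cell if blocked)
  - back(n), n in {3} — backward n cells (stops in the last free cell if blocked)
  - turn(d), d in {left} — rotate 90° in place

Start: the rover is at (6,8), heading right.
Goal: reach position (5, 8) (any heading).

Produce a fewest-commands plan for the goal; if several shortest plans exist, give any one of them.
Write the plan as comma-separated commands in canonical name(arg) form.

t0: at (6,8), heading right
[1] after back(3): at (3,8), heading right
[2] after move(2): at (5,8), heading right
shorter routes all fall short; 2 is best.

back(3), move(2)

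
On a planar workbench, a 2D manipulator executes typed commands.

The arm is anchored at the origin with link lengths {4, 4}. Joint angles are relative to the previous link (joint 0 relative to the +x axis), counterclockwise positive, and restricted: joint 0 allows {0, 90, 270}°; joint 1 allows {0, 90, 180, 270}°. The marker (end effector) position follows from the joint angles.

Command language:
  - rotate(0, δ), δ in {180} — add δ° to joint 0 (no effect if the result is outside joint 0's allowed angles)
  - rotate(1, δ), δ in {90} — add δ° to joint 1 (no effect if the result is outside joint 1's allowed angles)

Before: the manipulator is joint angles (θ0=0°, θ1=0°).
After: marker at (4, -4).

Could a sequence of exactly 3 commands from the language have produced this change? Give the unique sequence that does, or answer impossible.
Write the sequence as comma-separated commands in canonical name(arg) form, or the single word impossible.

rotate(1, 90), rotate(1, 90), rotate(1, 90)

from: joint angles (θ0=0°, θ1=0°)
1. rotate(1, 90) → joint angles (θ0=0°, θ1=90°)
2. rotate(1, 90) → joint angles (θ0=0°, θ1=180°)
3. rotate(1, 90) → joint angles (θ0=0°, θ1=270°)
no other 3-command option fits: unique.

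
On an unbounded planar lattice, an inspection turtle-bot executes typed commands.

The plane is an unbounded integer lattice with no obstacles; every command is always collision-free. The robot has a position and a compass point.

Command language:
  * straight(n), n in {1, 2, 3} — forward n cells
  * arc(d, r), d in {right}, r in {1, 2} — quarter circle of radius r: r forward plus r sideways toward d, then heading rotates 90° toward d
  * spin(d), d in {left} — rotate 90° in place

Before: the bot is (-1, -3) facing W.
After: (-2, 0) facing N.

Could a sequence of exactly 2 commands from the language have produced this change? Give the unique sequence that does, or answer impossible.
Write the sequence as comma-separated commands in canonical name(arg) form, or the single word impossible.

key: position moved to (-2,0) AND the heading swung to N — translation plus rotation needed
t0: (-1, -3) facing W
1. arc(right, 1) → (-2, -2) facing N
2. straight(2) → (-2, 0) facing N
uniquely the one of 36 2-step routes that fits.

arc(right, 1), straight(2)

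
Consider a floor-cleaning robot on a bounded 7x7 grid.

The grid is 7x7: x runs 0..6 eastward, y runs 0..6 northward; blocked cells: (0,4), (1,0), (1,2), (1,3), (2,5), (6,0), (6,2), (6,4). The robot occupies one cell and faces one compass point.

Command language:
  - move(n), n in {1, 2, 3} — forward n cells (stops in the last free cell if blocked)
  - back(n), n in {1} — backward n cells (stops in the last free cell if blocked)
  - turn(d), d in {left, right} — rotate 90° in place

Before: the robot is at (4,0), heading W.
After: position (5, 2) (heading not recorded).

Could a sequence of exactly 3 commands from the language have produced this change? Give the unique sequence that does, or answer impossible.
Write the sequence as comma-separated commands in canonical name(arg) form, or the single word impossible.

key: order matters: swapping back(1) and move(2) lands elsewhere
from: at (4,0), heading W
[1] after back(1): at (5,0), heading W
[2] after turn(right): at (5,0), heading N
[3] after move(2): at (5,2), heading N
no other 3-command option fits: unique.

back(1), turn(right), move(2)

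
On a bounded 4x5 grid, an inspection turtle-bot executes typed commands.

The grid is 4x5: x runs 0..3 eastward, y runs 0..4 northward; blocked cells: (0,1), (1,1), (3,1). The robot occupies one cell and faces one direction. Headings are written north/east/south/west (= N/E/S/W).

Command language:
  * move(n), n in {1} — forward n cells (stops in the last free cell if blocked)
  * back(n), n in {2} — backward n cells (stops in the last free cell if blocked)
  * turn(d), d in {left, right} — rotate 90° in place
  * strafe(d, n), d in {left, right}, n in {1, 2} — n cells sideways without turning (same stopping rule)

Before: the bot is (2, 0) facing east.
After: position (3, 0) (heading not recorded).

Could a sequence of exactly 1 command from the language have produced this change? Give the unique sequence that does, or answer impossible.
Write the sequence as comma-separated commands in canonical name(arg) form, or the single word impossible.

move(1)

initial: (2, 0) facing east
t=1 move(1) ⇒ (3, 0) facing east
no other 1-command option fits: unique.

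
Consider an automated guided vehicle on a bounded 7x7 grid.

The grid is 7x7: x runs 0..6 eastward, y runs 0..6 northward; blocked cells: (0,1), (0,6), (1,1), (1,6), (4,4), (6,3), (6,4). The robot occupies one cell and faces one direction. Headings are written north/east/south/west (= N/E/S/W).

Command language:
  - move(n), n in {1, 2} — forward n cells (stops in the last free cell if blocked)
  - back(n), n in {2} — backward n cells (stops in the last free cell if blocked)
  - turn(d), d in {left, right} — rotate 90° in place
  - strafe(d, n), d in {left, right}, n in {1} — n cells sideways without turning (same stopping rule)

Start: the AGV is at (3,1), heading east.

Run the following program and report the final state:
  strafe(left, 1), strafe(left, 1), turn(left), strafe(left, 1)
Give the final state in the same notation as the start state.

initial: at (3,1), heading east
1. strafe(left, 1) → at (3,2), heading east
2. strafe(left, 1) → at (3,3), heading east
3. turn(left) → at (3,3), heading north
4. strafe(left, 1) → at (2,3), heading north

at (2,3), heading north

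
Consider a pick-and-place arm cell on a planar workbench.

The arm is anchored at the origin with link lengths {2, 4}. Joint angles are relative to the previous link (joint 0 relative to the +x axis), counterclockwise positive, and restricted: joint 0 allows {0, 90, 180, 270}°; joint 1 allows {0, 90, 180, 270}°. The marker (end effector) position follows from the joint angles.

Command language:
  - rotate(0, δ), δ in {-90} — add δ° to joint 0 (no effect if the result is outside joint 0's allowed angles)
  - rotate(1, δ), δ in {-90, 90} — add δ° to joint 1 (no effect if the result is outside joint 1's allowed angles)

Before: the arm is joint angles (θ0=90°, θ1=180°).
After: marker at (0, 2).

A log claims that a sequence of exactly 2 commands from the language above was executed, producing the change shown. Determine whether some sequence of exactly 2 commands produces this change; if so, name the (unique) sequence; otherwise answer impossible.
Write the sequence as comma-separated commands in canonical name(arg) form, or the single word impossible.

rotate(0, -90), rotate(0, -90)

begin: joint angles (θ0=90°, θ1=180°)
1. rotate(0, -90) → joint angles (θ0=0°, θ1=180°)
2. rotate(0, -90) → joint angles (θ0=270°, θ1=180°)
no rival 2-sequence matches.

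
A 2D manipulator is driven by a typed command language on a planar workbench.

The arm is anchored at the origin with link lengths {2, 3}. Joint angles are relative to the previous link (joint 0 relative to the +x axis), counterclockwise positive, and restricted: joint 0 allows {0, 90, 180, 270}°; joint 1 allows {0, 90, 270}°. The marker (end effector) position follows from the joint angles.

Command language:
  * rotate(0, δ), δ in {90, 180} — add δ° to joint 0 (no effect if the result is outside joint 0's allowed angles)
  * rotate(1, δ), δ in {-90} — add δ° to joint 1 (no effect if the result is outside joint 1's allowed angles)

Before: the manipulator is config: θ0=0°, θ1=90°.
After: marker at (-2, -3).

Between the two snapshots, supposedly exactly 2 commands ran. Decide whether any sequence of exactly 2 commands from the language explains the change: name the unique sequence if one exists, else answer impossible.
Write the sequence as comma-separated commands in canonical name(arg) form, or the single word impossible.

start: config: θ0=0°, θ1=90°
1. rotate(0, 90) → config: θ0=90°, θ1=90°
2. rotate(0, 90) → config: θ0=180°, θ1=90°
uniquely the one of 9 2-step routes that fits.

rotate(0, 90), rotate(0, 90)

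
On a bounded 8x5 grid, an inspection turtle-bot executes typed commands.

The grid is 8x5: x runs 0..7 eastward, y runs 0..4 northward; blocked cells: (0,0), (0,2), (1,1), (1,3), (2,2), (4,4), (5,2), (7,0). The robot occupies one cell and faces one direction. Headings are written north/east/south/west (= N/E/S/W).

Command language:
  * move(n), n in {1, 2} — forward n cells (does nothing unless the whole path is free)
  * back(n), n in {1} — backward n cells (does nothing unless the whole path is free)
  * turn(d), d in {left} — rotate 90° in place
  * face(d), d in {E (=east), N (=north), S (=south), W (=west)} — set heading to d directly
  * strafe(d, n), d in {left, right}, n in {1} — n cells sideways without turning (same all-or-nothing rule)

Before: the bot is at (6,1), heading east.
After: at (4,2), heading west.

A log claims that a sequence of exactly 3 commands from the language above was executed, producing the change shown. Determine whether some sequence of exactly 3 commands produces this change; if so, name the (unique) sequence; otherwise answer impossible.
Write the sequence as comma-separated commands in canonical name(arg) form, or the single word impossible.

key: cell and facing (now W) both changed — the 3 commands mix motion and turning
from: at (6,1), heading east
1. face(W) → at (6,1), heading west
2. move(2) → at (4,1), heading west
3. strafe(right, 1) → at (4,2), heading west
no other 3-command option fits: unique.

face(W), move(2), strafe(right, 1)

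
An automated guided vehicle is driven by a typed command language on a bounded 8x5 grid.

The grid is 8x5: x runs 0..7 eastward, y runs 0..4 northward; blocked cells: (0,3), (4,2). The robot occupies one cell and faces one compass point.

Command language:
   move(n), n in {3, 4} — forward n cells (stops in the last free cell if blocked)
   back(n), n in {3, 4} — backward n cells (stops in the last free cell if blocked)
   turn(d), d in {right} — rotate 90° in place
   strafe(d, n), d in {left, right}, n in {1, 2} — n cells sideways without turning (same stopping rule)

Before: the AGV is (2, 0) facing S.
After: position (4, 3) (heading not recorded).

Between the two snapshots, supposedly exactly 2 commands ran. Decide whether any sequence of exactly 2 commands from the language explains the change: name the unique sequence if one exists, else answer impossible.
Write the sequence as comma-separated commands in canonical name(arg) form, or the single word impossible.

back(3), strafe(left, 2)

key: running strafe(left, 2) before back(3) would end elsewhere — order is forced
begin: (2, 0) facing S
step 1 (back(3)): (2, 3) facing S
step 2 (strafe(left, 2)): (4, 3) facing S
no rival 2-sequence matches.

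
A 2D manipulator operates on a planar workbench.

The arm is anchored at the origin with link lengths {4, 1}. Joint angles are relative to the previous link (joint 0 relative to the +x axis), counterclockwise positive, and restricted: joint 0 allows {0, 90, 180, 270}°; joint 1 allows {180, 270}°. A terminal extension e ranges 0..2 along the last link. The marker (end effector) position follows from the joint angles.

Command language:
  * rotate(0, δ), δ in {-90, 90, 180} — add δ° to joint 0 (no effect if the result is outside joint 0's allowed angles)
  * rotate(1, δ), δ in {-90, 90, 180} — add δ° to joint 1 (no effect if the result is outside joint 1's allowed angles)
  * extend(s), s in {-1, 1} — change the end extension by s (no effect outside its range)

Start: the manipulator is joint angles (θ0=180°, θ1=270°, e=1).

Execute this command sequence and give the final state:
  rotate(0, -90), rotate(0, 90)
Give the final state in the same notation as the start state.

initial: joint angles (θ0=180°, θ1=270°, e=1)
[1] after rotate(0, -90): joint angles (θ0=90°, θ1=270°, e=1)
[2] after rotate(0, 90): joint angles (θ0=180°, θ1=270°, e=1)

joint angles (θ0=180°, θ1=270°, e=1)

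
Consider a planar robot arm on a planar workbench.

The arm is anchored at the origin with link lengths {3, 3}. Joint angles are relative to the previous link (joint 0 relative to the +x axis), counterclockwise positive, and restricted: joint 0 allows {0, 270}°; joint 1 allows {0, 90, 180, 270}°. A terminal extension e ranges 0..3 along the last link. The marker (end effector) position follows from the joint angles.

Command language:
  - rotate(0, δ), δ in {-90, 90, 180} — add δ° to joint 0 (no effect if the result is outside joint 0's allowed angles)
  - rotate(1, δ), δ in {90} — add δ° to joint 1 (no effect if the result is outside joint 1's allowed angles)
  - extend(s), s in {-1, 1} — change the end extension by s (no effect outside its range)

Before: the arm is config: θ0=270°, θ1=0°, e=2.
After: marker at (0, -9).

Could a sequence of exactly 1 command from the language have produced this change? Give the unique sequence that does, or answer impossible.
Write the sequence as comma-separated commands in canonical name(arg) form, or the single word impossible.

extend(1)

begin: config: θ0=270°, θ1=0°, e=2
t=1 extend(1) ⇒ config: θ0=270°, θ1=0°, e=3
all 6 alternatives checked — unique.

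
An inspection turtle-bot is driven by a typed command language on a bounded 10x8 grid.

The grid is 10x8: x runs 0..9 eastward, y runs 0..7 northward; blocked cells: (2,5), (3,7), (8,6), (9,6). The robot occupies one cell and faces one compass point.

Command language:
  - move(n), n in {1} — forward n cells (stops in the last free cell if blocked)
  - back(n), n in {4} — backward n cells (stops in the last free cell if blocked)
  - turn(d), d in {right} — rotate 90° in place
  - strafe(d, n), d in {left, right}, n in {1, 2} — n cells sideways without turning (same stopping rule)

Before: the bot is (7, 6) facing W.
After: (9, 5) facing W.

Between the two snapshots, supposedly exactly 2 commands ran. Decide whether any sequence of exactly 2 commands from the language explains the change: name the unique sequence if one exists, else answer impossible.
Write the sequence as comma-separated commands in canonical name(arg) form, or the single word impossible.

key: still facing W at the end — nothing in the sequence rotates
from: (7, 6) facing W
[1] after strafe(left, 1): (7, 5) facing W
[2] after back(4): (9, 5) facing W
no other 2-command option fits: unique.

strafe(left, 1), back(4)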